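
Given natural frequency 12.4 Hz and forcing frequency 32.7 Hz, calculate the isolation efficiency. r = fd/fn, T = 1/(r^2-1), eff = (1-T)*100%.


r = 32.7 / 12.4 = 2.6371
r^2 - 1 = 2.6371^2 - 1 = 5.9543
T = 1/5.9543 = 0.167946
Efficiency = (1 - 0.167946)*100 = 83.205 %


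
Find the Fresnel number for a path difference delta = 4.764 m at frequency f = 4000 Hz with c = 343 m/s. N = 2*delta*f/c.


N = 2*delta*f/c = 2*delta/lambda, where lambda = c/f
lambda = 343 / 4000 = 0.08575 m
N = 2 * 4.764 / 0.08575 = 111.11


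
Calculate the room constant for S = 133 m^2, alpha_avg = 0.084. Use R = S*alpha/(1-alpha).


R = 133 * 0.084 / (1 - 0.084) = 12.197 m^2


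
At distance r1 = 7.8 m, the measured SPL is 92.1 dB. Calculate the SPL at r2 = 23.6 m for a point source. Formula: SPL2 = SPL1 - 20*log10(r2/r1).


r2/r1 = 23.6/7.8 = 3.02564
Correction = 20*log10(3.02564) = 9.61635 dB
SPL2 = 92.1 - 9.61635 = 82.484 dB


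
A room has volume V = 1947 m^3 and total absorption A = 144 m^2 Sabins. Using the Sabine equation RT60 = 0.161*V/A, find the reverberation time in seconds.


RT60 = 0.161 * 1947 / 144 = 2.1769 s


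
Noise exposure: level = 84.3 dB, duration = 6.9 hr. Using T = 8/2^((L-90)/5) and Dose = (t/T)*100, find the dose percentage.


T_allowed = 8 / 2^((84.3 - 90)/5) = 17.6305 hr
Dose = 6.9 / 17.6305 * 100 = 39.137 %


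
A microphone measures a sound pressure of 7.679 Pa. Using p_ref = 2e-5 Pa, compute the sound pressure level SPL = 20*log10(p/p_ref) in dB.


p / p_ref = 7.679 / 2e-5 = 383950
SPL = 20 * log10(383950) = 111.69 dB


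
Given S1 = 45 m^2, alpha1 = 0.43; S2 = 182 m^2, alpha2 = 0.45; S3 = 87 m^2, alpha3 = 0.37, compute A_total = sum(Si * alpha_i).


45 * 0.43 = 19.35
182 * 0.45 = 81.9
87 * 0.37 = 32.19
A_total = 19.35 + 81.9 + 32.19 = 133.44 m^2


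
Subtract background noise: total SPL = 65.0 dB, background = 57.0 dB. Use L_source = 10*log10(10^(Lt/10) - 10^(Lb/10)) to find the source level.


10^(65.0/10) = 3.16228e+06
10^(57.0/10) = 501187
Difference = 3.16228e+06 - 501187 = 2.66109e+06
L_source = 10*log10(2.66109e+06) = 64.251 dB


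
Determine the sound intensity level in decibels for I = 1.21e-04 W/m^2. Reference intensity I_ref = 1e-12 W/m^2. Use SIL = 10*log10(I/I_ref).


I / I_ref = 1.21e-04 / 1e-12 = 1.21e+08
SIL = 10 * log10(1.21e+08) = 80.828 dB


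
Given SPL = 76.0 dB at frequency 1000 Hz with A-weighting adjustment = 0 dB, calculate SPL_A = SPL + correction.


A-weighting table: 1000 Hz -> 0 dB correction
SPL_A = SPL + correction = 76.0 + (0) = 76 dBA


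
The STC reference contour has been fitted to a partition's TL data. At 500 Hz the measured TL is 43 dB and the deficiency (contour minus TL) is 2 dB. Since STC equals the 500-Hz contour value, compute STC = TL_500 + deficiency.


By ASTM E413, STC = value of the fitted reference contour at 500 Hz.
Contour value at 500 Hz = TL_500 + deficiency = 43 + 2 = 45
STC = 45


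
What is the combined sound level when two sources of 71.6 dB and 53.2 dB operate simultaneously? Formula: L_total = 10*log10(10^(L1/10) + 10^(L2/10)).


10^(71.6/10) = 1.44544e+07
10^(53.2/10) = 208930
Sum = 1.44544e+07 + 208930 = 1.46633e+07
L_total = 10*log10(1.46633e+07) = 71.662 dB


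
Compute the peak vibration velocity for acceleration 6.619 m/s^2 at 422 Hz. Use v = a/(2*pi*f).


omega = 2*pi*f = 2*pi*422 = 2651.5 rad/s
v = a / omega = 6.619 / 2651.5 = 0.0024963 m/s


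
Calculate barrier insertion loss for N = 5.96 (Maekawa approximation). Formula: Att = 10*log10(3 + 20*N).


3 + 20*N = 3 + 20*5.96 = 122.2
Att = 10*log10(122.2) = 20.871 dB


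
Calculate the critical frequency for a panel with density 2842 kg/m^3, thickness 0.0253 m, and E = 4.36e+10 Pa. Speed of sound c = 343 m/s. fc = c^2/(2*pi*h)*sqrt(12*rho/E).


12*rho/E = 12*2842/4.36e+10 = 7.82202e-07
sqrt(12*rho/E) = sqrt(7.82202e-07) = 0.000884422
c^2/(2*pi*h) = 343^2/(2*pi*0.0253) = 740096
fc = 740096 * 0.000884422 = 654.56 Hz


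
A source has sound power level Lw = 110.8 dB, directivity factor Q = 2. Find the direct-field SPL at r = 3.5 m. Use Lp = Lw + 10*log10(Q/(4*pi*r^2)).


4*pi*r^2 = 4*pi*3.5^2 = 153.938 m^2
Q / (4*pi*r^2) = 2 / 153.938 = 0.0129922
Lp = 110.8 + 10*log10(0.0129922) = 91.937 dB


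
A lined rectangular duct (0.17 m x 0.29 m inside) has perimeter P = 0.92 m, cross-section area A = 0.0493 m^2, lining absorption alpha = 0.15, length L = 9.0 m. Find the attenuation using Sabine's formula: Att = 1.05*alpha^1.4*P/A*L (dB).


alpha^1.4 = 0.15^1.4 = 0.0702308
Attenuation rate = 1.05 * alpha^1.4 * P / A
= 1.05 * 0.0702308 * 0.92 / 0.0493 = 1.37612 dB/m
Total Att = 1.37612 * 9.0 = 12.385 dB


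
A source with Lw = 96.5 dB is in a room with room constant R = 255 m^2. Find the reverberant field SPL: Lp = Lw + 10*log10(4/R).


4/R = 4/255 = 0.0156863
Lp = 96.5 + 10*log10(0.0156863) = 78.455 dB


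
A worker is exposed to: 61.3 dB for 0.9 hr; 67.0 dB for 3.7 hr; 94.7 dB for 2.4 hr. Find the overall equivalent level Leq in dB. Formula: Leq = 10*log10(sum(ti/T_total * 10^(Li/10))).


T_total = 0.9 + 3.7 + 2.4 = 7.0 hr
(0.9/7.0) * 10^(61.3/10) = 173438
(3.7/7.0) * 10^(67.0/10) = 2.64913e+06
(2.4/7.0) * 10^(94.7/10) = 1.01184e+09
Sum = 173438 + 2.64913e+06 + 1.01184e+09 = 1.01466e+09
Leq = 10*log10(1.01466e+09) = 90.063 dB


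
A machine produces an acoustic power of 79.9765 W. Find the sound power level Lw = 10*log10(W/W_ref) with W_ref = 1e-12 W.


W / W_ref = 79.9765 / 1e-12 = 7.99765e+13
Lw = 10 * log10(7.99765e+13) = 139.03 dB


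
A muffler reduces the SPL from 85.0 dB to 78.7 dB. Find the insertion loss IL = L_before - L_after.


Insertion loss = SPL without muffler - SPL with muffler
IL = 85.0 - 78.7 = 6.3 dB


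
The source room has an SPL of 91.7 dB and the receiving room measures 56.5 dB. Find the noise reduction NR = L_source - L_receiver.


NR = L_source - L_receiver (difference between source and receiving room levels)
NR = 91.7 - 56.5 = 35.2 dB


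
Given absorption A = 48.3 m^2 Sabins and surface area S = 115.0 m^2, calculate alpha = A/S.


Absorption coefficient = absorbed power / incident power
alpha = A / S = 48.3 / 115.0 = 0.42


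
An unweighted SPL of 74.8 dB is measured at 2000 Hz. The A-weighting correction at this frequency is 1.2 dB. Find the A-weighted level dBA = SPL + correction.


A-weighting table: 2000 Hz -> 1.2 dB correction
SPL_A = SPL + correction = 74.8 + (1.2) = 76 dBA


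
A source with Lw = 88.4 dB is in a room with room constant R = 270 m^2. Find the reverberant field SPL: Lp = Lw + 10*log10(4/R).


4/R = 4/270 = 0.0148148
Lp = 88.4 + 10*log10(0.0148148) = 70.107 dB


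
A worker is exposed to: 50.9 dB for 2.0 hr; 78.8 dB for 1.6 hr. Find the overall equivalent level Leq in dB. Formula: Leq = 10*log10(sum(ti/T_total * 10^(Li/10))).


T_total = 2.0 + 1.6 = 3.6 hr
(2.0/3.6) * 10^(50.9/10) = 68348.3
(1.6/3.6) * 10^(78.8/10) = 3.37146e+07
Sum = 68348.3 + 3.37146e+07 = 3.37829e+07
Leq = 10*log10(3.37829e+07) = 75.287 dB


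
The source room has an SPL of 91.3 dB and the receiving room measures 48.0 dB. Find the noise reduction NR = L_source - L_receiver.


NR = L_source - L_receiver (difference between source and receiving room levels)
NR = 91.3 - 48.0 = 43.3 dB


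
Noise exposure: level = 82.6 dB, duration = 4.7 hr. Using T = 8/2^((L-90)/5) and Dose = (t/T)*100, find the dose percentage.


T_allowed = 8 / 2^((82.6 - 90)/5) = 22.3159 hr
Dose = 4.7 / 22.3159 * 100 = 21.061 %


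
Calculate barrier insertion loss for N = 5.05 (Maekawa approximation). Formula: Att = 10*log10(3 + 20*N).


3 + 20*N = 3 + 20*5.05 = 104
Att = 10*log10(104) = 20.17 dB


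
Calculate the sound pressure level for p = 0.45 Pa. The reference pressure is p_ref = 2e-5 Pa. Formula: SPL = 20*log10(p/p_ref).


p / p_ref = 0.45 / 2e-5 = 22500
SPL = 20 * log10(22500) = 87.044 dB


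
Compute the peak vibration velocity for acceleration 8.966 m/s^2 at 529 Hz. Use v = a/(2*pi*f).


omega = 2*pi*f = 2*pi*529 = 3323.81 rad/s
v = a / omega = 8.966 / 3323.81 = 0.0026975 m/s


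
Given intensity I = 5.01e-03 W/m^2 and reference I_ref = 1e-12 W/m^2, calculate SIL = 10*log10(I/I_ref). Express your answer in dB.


I / I_ref = 5.01e-03 / 1e-12 = 5.01e+09
SIL = 10 * log10(5.01e+09) = 96.998 dB


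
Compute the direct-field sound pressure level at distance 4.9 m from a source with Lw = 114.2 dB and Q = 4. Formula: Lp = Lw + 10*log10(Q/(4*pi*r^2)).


4*pi*r^2 = 4*pi*4.9^2 = 301.719 m^2
Q / (4*pi*r^2) = 4 / 301.719 = 0.0132574
Lp = 114.2 + 10*log10(0.0132574) = 95.425 dB


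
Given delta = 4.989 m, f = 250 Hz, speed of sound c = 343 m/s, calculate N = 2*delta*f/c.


N = 2*delta*f/c = 2*delta/lambda, where lambda = c/f
lambda = 343 / 250 = 1.372 m
N = 2 * 4.989 / 1.372 = 7.2726


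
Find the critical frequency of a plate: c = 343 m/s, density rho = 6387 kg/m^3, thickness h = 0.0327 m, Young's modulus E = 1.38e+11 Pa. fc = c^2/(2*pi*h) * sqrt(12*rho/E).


12*rho/E = 12*6387/1.38e+11 = 5.55391e-07
sqrt(12*rho/E) = sqrt(5.55391e-07) = 0.000745246
c^2/(2*pi*h) = 343^2/(2*pi*0.0327) = 572612
fc = 572612 * 0.000745246 = 426.74 Hz


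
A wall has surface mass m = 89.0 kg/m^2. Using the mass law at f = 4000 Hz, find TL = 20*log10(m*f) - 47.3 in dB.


m * f = 89.0 * 4000 = 356000
20*log10(356000) = 111.029 dB
TL = 111.029 - 47.3 = 63.729 dB


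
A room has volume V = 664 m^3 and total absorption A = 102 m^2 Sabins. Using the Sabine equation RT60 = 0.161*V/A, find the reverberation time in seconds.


RT60 = 0.161 * 664 / 102 = 1.0481 s


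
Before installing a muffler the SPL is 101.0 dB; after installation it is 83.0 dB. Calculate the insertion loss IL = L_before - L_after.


Insertion loss = SPL without muffler - SPL with muffler
IL = 101.0 - 83.0 = 18 dB


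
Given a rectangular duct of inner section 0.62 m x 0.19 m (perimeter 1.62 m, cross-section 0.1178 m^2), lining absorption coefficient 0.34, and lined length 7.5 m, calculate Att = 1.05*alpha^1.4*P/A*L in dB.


alpha^1.4 = 0.34^1.4 = 0.220836
Attenuation rate = 1.05 * alpha^1.4 * P / A
= 1.05 * 0.220836 * 1.62 / 0.1178 = 3.18881 dB/m
Total Att = 3.18881 * 7.5 = 23.916 dB


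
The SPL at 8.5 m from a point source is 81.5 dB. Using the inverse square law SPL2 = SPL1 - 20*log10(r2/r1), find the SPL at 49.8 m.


r2/r1 = 49.8/8.5 = 5.85882
Correction = 20*log10(5.85882) = 15.3562 dB
SPL2 = 81.5 - 15.3562 = 66.144 dB


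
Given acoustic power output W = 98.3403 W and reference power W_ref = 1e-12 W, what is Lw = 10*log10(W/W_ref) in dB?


W / W_ref = 98.3403 / 1e-12 = 9.83403e+13
Lw = 10 * log10(9.83403e+13) = 139.93 dB


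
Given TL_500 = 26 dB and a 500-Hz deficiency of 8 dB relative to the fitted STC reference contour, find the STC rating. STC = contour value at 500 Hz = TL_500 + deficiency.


By ASTM E413, STC = value of the fitted reference contour at 500 Hz.
Contour value at 500 Hz = TL_500 + deficiency = 26 + 8 = 34
STC = 34


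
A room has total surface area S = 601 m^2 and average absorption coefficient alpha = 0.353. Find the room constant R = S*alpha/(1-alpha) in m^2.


R = 601 * 0.353 / (1 - 0.353) = 327.9 m^2


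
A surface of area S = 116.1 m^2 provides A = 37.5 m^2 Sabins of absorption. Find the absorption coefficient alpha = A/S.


Absorption coefficient = absorbed power / incident power
alpha = A / S = 37.5 / 116.1 = 0.323


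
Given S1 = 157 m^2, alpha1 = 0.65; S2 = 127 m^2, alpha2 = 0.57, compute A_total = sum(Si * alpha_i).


157 * 0.65 = 102.05
127 * 0.57 = 72.39
A_total = 102.05 + 72.39 = 174.44 m^2


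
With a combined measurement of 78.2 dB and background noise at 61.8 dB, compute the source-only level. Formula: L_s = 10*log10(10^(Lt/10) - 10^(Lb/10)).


10^(78.2/10) = 6.60693e+07
10^(61.8/10) = 1.51356e+06
Difference = 6.60693e+07 - 1.51356e+06 = 6.45557e+07
L_source = 10*log10(6.45557e+07) = 78.099 dB


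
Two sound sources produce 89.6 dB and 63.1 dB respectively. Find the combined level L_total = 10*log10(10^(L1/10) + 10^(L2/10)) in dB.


10^(89.6/10) = 9.12011e+08
10^(63.1/10) = 2.04174e+06
Sum = 9.12011e+08 + 2.04174e+06 = 9.14053e+08
L_total = 10*log10(9.14053e+08) = 89.61 dB


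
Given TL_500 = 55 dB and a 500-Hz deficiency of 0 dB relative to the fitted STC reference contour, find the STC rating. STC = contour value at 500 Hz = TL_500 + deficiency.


By ASTM E413, STC = value of the fitted reference contour at 500 Hz.
Contour value at 500 Hz = TL_500 + deficiency = 55 + 0 = 55
STC = 55


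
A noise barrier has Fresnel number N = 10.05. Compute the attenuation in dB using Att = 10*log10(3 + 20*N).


3 + 20*N = 3 + 20*10.05 = 204
Att = 10*log10(204) = 23.096 dB


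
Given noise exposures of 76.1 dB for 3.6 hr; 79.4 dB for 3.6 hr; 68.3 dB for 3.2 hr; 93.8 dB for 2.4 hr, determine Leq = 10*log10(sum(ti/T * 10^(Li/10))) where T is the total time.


T_total = 3.6 + 3.6 + 3.2 + 2.4 = 12.8 hr
(3.6/12.8) * 10^(76.1/10) = 1.14576e+07
(3.6/12.8) * 10^(79.4/10) = 2.44959e+07
(3.2/12.8) * 10^(68.3/10) = 1.69021e+06
(2.4/12.8) * 10^(93.8/10) = 4.49781e+08
Sum = 1.14576e+07 + 2.44959e+07 + 1.69021e+06 + 4.49781e+08 = 4.87425e+08
Leq = 10*log10(4.87425e+08) = 86.879 dB


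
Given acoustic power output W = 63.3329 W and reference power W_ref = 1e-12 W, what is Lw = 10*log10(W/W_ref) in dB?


W / W_ref = 63.3329 / 1e-12 = 6.33329e+13
Lw = 10 * log10(6.33329e+13) = 138.02 dB


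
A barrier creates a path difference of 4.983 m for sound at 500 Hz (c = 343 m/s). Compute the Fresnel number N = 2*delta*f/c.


N = 2*delta*f/c = 2*delta/lambda, where lambda = c/f
lambda = 343 / 500 = 0.686 m
N = 2 * 4.983 / 0.686 = 14.528


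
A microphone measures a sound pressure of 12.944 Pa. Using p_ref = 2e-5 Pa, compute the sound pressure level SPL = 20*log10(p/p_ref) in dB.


p / p_ref = 12.944 / 2e-5 = 647200
SPL = 20 * log10(647200) = 116.22 dB


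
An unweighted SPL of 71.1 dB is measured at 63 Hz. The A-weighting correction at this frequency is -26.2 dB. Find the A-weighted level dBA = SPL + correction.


A-weighting table: 63 Hz -> -26.2 dB correction
SPL_A = SPL + correction = 71.1 + (-26.2) = 44.9 dBA


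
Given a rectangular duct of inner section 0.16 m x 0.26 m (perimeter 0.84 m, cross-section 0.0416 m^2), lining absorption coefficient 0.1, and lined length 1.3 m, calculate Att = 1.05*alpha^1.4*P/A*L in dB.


alpha^1.4 = 0.1^1.4 = 0.0398107
Attenuation rate = 1.05 * alpha^1.4 * P / A
= 1.05 * 0.0398107 * 0.84 / 0.0416 = 0.844063 dB/m
Total Att = 0.844063 * 1.3 = 1.0973 dB


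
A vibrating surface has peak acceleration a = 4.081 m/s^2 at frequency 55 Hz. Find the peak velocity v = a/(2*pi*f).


omega = 2*pi*f = 2*pi*55 = 345.575 rad/s
v = a / omega = 4.081 / 345.575 = 0.011809 m/s


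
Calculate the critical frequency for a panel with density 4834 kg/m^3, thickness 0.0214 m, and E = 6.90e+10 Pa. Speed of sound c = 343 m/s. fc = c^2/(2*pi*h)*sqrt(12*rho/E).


12*rho/E = 12*4834/6.90e+10 = 8.40696e-07
sqrt(12*rho/E) = sqrt(8.40696e-07) = 0.000916895
c^2/(2*pi*h) = 343^2/(2*pi*0.0214) = 874973
fc = 874973 * 0.000916895 = 802.26 Hz


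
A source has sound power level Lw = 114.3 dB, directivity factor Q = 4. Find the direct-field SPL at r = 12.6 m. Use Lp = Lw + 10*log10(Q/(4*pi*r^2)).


4*pi*r^2 = 4*pi*12.6^2 = 1995.04 m^2
Q / (4*pi*r^2) = 4 / 1995.04 = 0.00200497
Lp = 114.3 + 10*log10(0.00200497) = 87.321 dB


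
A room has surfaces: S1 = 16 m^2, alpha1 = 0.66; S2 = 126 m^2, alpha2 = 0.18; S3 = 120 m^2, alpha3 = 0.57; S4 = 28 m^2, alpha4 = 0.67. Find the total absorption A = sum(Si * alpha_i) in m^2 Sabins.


16 * 0.66 = 10.56
126 * 0.18 = 22.68
120 * 0.57 = 68.4
28 * 0.67 = 18.76
A_total = 10.56 + 22.68 + 68.4 + 18.76 = 120.4 m^2


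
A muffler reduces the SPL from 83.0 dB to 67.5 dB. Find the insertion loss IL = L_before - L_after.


Insertion loss = SPL without muffler - SPL with muffler
IL = 83.0 - 67.5 = 15.5 dB


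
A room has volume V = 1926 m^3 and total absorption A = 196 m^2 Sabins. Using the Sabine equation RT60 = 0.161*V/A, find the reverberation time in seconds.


RT60 = 0.161 * 1926 / 196 = 1.5821 s


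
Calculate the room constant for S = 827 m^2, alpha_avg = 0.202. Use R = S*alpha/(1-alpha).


R = 827 * 0.202 / (1 - 0.202) = 209.34 m^2


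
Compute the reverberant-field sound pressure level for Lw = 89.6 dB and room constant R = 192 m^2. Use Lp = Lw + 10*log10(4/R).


4/R = 4/192 = 0.0208333
Lp = 89.6 + 10*log10(0.0208333) = 72.788 dB


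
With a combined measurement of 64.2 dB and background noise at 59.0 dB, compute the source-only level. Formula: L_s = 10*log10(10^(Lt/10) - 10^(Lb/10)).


10^(64.2/10) = 2.63027e+06
10^(59.0/10) = 794328
Difference = 2.63027e+06 - 794328 = 1.83594e+06
L_source = 10*log10(1.83594e+06) = 62.639 dB


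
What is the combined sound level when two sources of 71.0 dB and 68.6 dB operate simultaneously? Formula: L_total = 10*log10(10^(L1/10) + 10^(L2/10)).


10^(71.0/10) = 1.25893e+07
10^(68.6/10) = 7.24436e+06
Sum = 1.25893e+07 + 7.24436e+06 = 1.98337e+07
L_total = 10*log10(1.98337e+07) = 72.974 dB


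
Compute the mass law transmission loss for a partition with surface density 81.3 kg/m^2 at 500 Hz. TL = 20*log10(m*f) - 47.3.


m * f = 81.3 * 500 = 40650
20*log10(40650) = 92.1812 dB
TL = 92.1812 - 47.3 = 44.881 dB


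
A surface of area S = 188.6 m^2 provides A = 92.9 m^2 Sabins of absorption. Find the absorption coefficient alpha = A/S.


Absorption coefficient = absorbed power / incident power
alpha = A / S = 92.9 / 188.6 = 0.49258


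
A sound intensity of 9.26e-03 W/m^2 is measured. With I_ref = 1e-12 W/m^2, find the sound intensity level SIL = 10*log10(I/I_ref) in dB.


I / I_ref = 9.26e-03 / 1e-12 = 9.26e+09
SIL = 10 * log10(9.26e+09) = 99.666 dB


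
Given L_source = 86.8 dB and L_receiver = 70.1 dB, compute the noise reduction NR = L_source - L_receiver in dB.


NR = L_source - L_receiver (difference between source and receiving room levels)
NR = 86.8 - 70.1 = 16.7 dB


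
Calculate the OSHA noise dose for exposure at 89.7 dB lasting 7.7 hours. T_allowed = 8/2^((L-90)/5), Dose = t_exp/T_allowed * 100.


T_allowed = 8 / 2^((89.7 - 90)/5) = 8.33973 hr
Dose = 7.7 / 8.33973 * 100 = 92.329 %


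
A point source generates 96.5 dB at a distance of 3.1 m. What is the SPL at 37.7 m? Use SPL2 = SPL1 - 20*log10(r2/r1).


r2/r1 = 37.7/3.1 = 12.1613
Correction = 20*log10(12.1613) = 21.6996 dB
SPL2 = 96.5 - 21.6996 = 74.8 dB


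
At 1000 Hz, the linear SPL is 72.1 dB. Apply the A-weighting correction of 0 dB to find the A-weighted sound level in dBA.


A-weighting table: 1000 Hz -> 0 dB correction
SPL_A = SPL + correction = 72.1 + (0) = 72.1 dBA


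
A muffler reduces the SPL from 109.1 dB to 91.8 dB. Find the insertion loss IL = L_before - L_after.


Insertion loss = SPL without muffler - SPL with muffler
IL = 109.1 - 91.8 = 17.3 dB


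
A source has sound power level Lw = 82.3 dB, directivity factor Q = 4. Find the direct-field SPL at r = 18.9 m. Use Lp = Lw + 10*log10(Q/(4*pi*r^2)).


4*pi*r^2 = 4*pi*18.9^2 = 4488.83 m^2
Q / (4*pi*r^2) = 4 / 4488.83 = 0.000891101
Lp = 82.3 + 10*log10(0.000891101) = 51.799 dB


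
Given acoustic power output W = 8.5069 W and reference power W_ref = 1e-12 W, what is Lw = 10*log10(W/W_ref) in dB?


W / W_ref = 8.5069 / 1e-12 = 8.5069e+12
Lw = 10 * log10(8.5069e+12) = 129.3 dB


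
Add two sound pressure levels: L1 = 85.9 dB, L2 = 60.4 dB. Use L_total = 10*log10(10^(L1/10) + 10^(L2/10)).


10^(85.9/10) = 3.89045e+08
10^(60.4/10) = 1.09648e+06
Sum = 3.89045e+08 + 1.09648e+06 = 3.90141e+08
L_total = 10*log10(3.90141e+08) = 85.912 dB


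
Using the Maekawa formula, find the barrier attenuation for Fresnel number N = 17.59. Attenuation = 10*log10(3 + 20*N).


3 + 20*N = 3 + 20*17.59 = 354.8
Att = 10*log10(354.8) = 25.5 dB


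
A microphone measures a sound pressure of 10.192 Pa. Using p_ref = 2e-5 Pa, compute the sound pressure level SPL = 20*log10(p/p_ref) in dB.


p / p_ref = 10.192 / 2e-5 = 509600
SPL = 20 * log10(509600) = 114.14 dB


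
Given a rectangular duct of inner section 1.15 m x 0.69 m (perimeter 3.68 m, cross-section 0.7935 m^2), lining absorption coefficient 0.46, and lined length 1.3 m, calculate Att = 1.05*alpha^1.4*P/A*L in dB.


alpha^1.4 = 0.46^1.4 = 0.337179
Attenuation rate = 1.05 * alpha^1.4 * P / A
= 1.05 * 0.337179 * 3.68 / 0.7935 = 1.64192 dB/m
Total Att = 1.64192 * 1.3 = 2.1345 dB


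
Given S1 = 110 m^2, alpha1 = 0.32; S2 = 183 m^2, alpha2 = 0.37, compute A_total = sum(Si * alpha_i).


110 * 0.32 = 35.2
183 * 0.37 = 67.71
A_total = 35.2 + 67.71 = 102.91 m^2


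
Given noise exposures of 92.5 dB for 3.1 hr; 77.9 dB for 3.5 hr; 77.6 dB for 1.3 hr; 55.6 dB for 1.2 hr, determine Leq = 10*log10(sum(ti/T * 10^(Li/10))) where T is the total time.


T_total = 3.1 + 3.5 + 1.3 + 1.2 = 9.1 hr
(3.1/9.1) * 10^(92.5/10) = 6.05787e+08
(3.5/9.1) * 10^(77.9/10) = 2.37152e+07
(1.3/9.1) * 10^(77.6/10) = 8.22057e+06
(1.2/9.1) * 10^(55.6/10) = 47878.4
Sum = 6.05787e+08 + 2.37152e+07 + 8.22057e+06 + 47878.4 = 6.37771e+08
Leq = 10*log10(6.37771e+08) = 88.047 dB


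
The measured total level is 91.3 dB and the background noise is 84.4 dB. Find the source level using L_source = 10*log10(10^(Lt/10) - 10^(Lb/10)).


10^(91.3/10) = 1.34896e+09
10^(84.4/10) = 2.75423e+08
Difference = 1.34896e+09 - 2.75423e+08 = 1.07354e+09
L_source = 10*log10(1.07354e+09) = 90.308 dB


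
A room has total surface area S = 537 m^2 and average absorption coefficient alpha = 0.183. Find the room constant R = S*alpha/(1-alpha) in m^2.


R = 537 * 0.183 / (1 - 0.183) = 120.28 m^2


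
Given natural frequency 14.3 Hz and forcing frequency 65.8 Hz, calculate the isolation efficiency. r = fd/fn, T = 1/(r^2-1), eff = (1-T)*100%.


r = 65.8 / 14.3 = 4.6014
r^2 - 1 = 4.6014^2 - 1 = 20.1729
T = 1/20.1729 = 0.0495715
Efficiency = (1 - 0.0495715)*100 = 95.043 %


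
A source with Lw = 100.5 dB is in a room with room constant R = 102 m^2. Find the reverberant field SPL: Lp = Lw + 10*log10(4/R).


4/R = 4/102 = 0.0392157
Lp = 100.5 + 10*log10(0.0392157) = 86.435 dB


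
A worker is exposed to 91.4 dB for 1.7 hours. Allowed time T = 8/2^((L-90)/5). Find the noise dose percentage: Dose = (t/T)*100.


T_allowed = 8 / 2^((91.4 - 90)/5) = 6.58873 hr
Dose = 1.7 / 6.58873 * 100 = 25.802 %


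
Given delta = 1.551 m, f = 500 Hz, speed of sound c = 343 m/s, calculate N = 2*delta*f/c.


N = 2*delta*f/c = 2*delta/lambda, where lambda = c/f
lambda = 343 / 500 = 0.686 m
N = 2 * 1.551 / 0.686 = 4.5219


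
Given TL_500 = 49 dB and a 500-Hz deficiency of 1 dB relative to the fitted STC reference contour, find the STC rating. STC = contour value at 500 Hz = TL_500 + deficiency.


By ASTM E413, STC = value of the fitted reference contour at 500 Hz.
Contour value at 500 Hz = TL_500 + deficiency = 49 + 1 = 50
STC = 50


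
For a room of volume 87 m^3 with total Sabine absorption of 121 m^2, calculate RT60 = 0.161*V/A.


RT60 = 0.161 * 87 / 121 = 0.11576 s


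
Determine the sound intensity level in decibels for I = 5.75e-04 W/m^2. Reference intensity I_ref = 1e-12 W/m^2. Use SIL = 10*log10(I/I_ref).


I / I_ref = 5.75e-04 / 1e-12 = 5.75e+08
SIL = 10 * log10(5.75e+08) = 87.597 dB


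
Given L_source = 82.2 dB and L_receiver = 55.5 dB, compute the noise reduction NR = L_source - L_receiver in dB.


NR = L_source - L_receiver (difference between source and receiving room levels)
NR = 82.2 - 55.5 = 26.7 dB


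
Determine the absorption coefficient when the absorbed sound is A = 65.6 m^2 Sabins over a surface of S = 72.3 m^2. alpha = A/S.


Absorption coefficient = absorbed power / incident power
alpha = A / S = 65.6 / 72.3 = 0.90733


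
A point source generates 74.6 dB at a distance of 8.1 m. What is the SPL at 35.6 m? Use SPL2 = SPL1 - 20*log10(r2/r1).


r2/r1 = 35.6/8.1 = 4.39506
Correction = 20*log10(4.39506) = 12.8593 dB
SPL2 = 74.6 - 12.8593 = 61.741 dB


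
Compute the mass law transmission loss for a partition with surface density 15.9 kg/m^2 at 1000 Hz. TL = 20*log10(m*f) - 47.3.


m * f = 15.9 * 1000 = 15900
20*log10(15900) = 84.0279 dB
TL = 84.0279 - 47.3 = 36.728 dB


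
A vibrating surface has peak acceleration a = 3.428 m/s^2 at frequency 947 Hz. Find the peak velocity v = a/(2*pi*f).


omega = 2*pi*f = 2*pi*947 = 5950.18 rad/s
v = a / omega = 3.428 / 5950.18 = 0.00057612 m/s


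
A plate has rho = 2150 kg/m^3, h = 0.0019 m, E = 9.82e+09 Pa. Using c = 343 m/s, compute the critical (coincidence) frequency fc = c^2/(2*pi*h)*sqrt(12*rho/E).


12*rho/E = 12*2150/9.82e+09 = 2.62729e-06
sqrt(12*rho/E) = sqrt(2.62729e-06) = 0.00162089
c^2/(2*pi*h) = 343^2/(2*pi*0.0019) = 9.85496e+06
fc = 9.85496e+06 * 0.00162089 = 15974 Hz


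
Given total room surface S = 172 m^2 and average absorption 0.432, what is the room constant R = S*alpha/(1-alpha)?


R = 172 * 0.432 / (1 - 0.432) = 130.82 m^2


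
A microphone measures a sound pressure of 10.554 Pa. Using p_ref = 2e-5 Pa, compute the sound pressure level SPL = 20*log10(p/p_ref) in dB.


p / p_ref = 10.554 / 2e-5 = 527700
SPL = 20 * log10(527700) = 114.45 dB


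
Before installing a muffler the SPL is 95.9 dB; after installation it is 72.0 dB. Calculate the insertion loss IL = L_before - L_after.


Insertion loss = SPL without muffler - SPL with muffler
IL = 95.9 - 72.0 = 23.9 dB


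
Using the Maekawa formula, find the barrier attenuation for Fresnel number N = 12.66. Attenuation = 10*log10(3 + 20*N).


3 + 20*N = 3 + 20*12.66 = 256.2
Att = 10*log10(256.2) = 24.086 dB


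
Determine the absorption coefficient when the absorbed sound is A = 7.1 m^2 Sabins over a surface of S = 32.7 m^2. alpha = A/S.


Absorption coefficient = absorbed power / incident power
alpha = A / S = 7.1 / 32.7 = 0.21713


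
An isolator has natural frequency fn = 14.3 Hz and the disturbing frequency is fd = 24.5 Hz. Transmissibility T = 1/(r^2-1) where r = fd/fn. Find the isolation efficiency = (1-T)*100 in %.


r = 24.5 / 14.3 = 1.71329
r^2 - 1 = 1.71329^2 - 1 = 1.93536
T = 1/1.93536 = 0.5167
Efficiency = (1 - 0.5167)*100 = 48.33 %


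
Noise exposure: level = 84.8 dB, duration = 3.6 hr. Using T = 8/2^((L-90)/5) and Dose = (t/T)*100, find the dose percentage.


T_allowed = 8 / 2^((84.8 - 90)/5) = 16.4498 hr
Dose = 3.6 / 16.4498 * 100 = 21.885 %


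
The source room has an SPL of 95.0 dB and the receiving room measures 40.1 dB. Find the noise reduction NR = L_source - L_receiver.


NR = L_source - L_receiver (difference between source and receiving room levels)
NR = 95.0 - 40.1 = 54.9 dB


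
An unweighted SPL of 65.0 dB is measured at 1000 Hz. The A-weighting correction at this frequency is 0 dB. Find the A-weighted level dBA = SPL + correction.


A-weighting table: 1000 Hz -> 0 dB correction
SPL_A = SPL + correction = 65.0 + (0) = 65 dBA


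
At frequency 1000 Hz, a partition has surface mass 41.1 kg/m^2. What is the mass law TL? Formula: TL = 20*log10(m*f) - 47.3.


m * f = 41.1 * 1000 = 41100
20*log10(41100) = 92.2768 dB
TL = 92.2768 - 47.3 = 44.977 dB


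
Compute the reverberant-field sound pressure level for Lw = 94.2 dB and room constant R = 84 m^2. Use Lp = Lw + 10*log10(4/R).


4/R = 4/84 = 0.047619
Lp = 94.2 + 10*log10(0.047619) = 80.978 dB


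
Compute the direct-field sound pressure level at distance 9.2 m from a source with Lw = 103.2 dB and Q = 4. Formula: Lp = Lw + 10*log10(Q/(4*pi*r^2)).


4*pi*r^2 = 4*pi*9.2^2 = 1063.62 m^2
Q / (4*pi*r^2) = 4 / 1063.62 = 0.00376074
Lp = 103.2 + 10*log10(0.00376074) = 78.953 dB


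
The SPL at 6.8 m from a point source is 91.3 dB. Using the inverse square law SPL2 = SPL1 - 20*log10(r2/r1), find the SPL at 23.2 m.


r2/r1 = 23.2/6.8 = 3.41176
Correction = 20*log10(3.41176) = 10.6596 dB
SPL2 = 91.3 - 10.6596 = 80.64 dB


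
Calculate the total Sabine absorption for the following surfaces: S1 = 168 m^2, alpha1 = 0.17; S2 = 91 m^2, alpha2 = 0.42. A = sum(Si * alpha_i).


168 * 0.17 = 28.56
91 * 0.42 = 38.22
A_total = 28.56 + 38.22 = 66.78 m^2


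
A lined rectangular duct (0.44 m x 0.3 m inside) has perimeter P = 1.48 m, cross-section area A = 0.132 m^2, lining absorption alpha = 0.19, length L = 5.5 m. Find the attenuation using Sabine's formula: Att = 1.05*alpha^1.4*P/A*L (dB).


alpha^1.4 = 0.19^1.4 = 0.0977811
Attenuation rate = 1.05 * alpha^1.4 * P / A
= 1.05 * 0.0977811 * 1.48 / 0.132 = 1.15115 dB/m
Total Att = 1.15115 * 5.5 = 6.3313 dB


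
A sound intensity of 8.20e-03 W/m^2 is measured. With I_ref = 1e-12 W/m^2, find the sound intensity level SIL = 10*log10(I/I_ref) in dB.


I / I_ref = 8.20e-03 / 1e-12 = 8.2e+09
SIL = 10 * log10(8.2e+09) = 99.138 dB


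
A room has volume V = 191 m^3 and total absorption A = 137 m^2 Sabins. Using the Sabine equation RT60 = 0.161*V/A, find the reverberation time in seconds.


RT60 = 0.161 * 191 / 137 = 0.22446 s


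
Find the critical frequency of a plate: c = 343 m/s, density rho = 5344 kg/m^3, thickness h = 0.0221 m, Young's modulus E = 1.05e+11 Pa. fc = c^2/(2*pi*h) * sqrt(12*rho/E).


12*rho/E = 12*5344/1.05e+11 = 6.10743e-07
sqrt(12*rho/E) = sqrt(6.10743e-07) = 0.0007815
c^2/(2*pi*h) = 343^2/(2*pi*0.0221) = 847259
fc = 847259 * 0.0007815 = 662.13 Hz


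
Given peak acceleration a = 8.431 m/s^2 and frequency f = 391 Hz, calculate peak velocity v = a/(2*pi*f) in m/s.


omega = 2*pi*f = 2*pi*391 = 2456.73 rad/s
v = a / omega = 8.431 / 2456.73 = 0.0034318 m/s


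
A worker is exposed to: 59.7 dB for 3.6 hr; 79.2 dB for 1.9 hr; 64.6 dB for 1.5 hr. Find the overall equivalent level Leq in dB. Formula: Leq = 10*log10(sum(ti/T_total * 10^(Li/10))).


T_total = 3.6 + 1.9 + 1.5 = 7.0 hr
(3.6/7.0) * 10^(59.7/10) = 479959
(1.9/7.0) * 10^(79.2/10) = 2.25764e+07
(1.5/7.0) * 10^(64.6/10) = 618007
Sum = 479959 + 2.25764e+07 + 618007 = 2.36744e+07
Leq = 10*log10(2.36744e+07) = 73.743 dB


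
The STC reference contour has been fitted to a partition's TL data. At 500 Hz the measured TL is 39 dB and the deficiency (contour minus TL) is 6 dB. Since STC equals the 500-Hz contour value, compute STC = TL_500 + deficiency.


By ASTM E413, STC = value of the fitted reference contour at 500 Hz.
Contour value at 500 Hz = TL_500 + deficiency = 39 + 6 = 45
STC = 45


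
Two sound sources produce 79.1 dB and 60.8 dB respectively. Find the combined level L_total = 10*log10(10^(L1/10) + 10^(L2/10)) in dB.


10^(79.1/10) = 8.12831e+07
10^(60.8/10) = 1.20226e+06
Sum = 8.12831e+07 + 1.20226e+06 = 8.24854e+07
L_total = 10*log10(8.24854e+07) = 79.164 dB


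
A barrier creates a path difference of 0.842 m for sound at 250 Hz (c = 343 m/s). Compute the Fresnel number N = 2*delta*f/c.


N = 2*delta*f/c = 2*delta/lambda, where lambda = c/f
lambda = 343 / 250 = 1.372 m
N = 2 * 0.842 / 1.372 = 1.2274


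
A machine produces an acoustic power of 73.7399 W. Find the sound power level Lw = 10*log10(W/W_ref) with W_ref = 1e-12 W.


W / W_ref = 73.7399 / 1e-12 = 7.37399e+13
Lw = 10 * log10(7.37399e+13) = 138.68 dB


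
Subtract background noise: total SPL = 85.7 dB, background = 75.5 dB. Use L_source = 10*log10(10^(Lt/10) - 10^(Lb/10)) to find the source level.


10^(85.7/10) = 3.71535e+08
10^(75.5/10) = 3.54813e+07
Difference = 3.71535e+08 - 3.54813e+07 = 3.36054e+08
L_source = 10*log10(3.36054e+08) = 85.264 dB


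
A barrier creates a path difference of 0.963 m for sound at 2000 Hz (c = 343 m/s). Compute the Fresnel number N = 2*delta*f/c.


N = 2*delta*f/c = 2*delta/lambda, where lambda = c/f
lambda = 343 / 2000 = 0.1715 m
N = 2 * 0.963 / 0.1715 = 11.23


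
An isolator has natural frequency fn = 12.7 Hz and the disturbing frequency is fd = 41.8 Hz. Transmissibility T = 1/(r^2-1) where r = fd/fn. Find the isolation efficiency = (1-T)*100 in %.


r = 41.8 / 12.7 = 3.29134
r^2 - 1 = 3.29134^2 - 1 = 9.83292
T = 1/9.83292 = 0.101699
Efficiency = (1 - 0.101699)*100 = 89.83 %


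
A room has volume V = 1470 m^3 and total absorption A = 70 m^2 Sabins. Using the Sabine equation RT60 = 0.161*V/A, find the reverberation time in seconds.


RT60 = 0.161 * 1470 / 70 = 3.381 s


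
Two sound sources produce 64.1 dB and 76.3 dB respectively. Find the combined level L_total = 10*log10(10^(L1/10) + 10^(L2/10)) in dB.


10^(64.1/10) = 2.5704e+06
10^(76.3/10) = 4.2658e+07
Sum = 2.5704e+06 + 4.2658e+07 = 4.52284e+07
L_total = 10*log10(4.52284e+07) = 76.554 dB


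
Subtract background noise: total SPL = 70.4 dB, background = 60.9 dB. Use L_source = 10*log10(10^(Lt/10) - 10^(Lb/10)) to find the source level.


10^(70.4/10) = 1.09648e+07
10^(60.9/10) = 1.23027e+06
Difference = 1.09648e+07 - 1.23027e+06 = 9.73453e+06
L_source = 10*log10(9.73453e+06) = 69.883 dB


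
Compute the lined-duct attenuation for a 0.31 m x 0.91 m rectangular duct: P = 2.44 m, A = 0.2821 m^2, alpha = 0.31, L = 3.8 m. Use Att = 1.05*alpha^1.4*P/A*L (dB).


alpha^1.4 = 0.31^1.4 = 0.194047
Attenuation rate = 1.05 * alpha^1.4 * P / A
= 1.05 * 0.194047 * 2.44 / 0.2821 = 1.76231 dB/m
Total Att = 1.76231 * 3.8 = 6.6968 dB


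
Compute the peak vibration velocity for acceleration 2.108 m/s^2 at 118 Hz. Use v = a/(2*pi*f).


omega = 2*pi*f = 2*pi*118 = 741.416 rad/s
v = a / omega = 2.108 / 741.416 = 0.0028432 m/s


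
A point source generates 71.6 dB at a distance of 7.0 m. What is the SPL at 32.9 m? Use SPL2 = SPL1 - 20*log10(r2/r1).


r2/r1 = 32.9/7.0 = 4.7
Correction = 20*log10(4.7) = 13.442 dB
SPL2 = 71.6 - 13.442 = 58.158 dB


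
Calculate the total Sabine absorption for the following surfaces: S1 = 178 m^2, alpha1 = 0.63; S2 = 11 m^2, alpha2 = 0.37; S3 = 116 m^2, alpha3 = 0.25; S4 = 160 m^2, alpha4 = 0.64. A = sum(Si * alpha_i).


178 * 0.63 = 112.14
11 * 0.37 = 4.07
116 * 0.25 = 29
160 * 0.64 = 102.4
A_total = 112.14 + 4.07 + 29 + 102.4 = 247.61 m^2


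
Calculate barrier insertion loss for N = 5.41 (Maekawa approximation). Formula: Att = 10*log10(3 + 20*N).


3 + 20*N = 3 + 20*5.41 = 111.2
Att = 10*log10(111.2) = 20.461 dB


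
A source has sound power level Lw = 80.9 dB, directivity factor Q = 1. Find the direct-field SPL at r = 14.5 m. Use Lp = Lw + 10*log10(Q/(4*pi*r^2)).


4*pi*r^2 = 4*pi*14.5^2 = 2642.08 m^2
Q / (4*pi*r^2) = 1 / 2642.08 = 0.00037849
Lp = 80.9 + 10*log10(0.00037849) = 46.681 dB


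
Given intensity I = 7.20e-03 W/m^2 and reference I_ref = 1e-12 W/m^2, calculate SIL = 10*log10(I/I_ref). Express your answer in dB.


I / I_ref = 7.20e-03 / 1e-12 = 7.2e+09
SIL = 10 * log10(7.2e+09) = 98.573 dB


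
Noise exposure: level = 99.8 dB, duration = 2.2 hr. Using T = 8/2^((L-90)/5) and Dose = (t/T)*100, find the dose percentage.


T_allowed = 8 / 2^((99.8 - 90)/5) = 2.05623 hr
Dose = 2.2 / 2.05623 * 100 = 106.99 %


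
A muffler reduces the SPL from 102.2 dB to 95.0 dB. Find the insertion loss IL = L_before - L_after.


Insertion loss = SPL without muffler - SPL with muffler
IL = 102.2 - 95.0 = 7.2 dB


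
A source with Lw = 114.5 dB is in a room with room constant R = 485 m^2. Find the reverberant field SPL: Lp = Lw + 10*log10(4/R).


4/R = 4/485 = 0.00824742
Lp = 114.5 + 10*log10(0.00824742) = 93.663 dB


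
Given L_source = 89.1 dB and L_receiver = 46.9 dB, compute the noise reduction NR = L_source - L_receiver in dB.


NR = L_source - L_receiver (difference between source and receiving room levels)
NR = 89.1 - 46.9 = 42.2 dB


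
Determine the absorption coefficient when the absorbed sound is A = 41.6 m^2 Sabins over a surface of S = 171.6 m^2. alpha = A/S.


Absorption coefficient = absorbed power / incident power
alpha = A / S = 41.6 / 171.6 = 0.24242


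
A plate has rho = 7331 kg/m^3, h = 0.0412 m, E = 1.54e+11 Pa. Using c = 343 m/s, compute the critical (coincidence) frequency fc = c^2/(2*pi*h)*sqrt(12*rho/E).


12*rho/E = 12*7331/1.54e+11 = 5.71247e-07
sqrt(12*rho/E) = sqrt(5.71247e-07) = 0.000755809
c^2/(2*pi*h) = 343^2/(2*pi*0.0412) = 454476
fc = 454476 * 0.000755809 = 343.5 Hz


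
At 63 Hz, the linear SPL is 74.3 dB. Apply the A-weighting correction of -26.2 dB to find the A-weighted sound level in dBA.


A-weighting table: 63 Hz -> -26.2 dB correction
SPL_A = SPL + correction = 74.3 + (-26.2) = 48.1 dBA


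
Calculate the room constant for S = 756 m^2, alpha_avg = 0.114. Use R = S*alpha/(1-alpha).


R = 756 * 0.114 / (1 - 0.114) = 97.273 m^2


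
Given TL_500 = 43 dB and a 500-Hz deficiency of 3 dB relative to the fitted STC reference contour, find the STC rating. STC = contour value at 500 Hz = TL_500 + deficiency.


By ASTM E413, STC = value of the fitted reference contour at 500 Hz.
Contour value at 500 Hz = TL_500 + deficiency = 43 + 3 = 46
STC = 46


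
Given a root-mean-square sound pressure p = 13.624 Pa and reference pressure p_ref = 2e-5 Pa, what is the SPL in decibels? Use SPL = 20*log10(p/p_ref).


p / p_ref = 13.624 / 2e-5 = 681200
SPL = 20 * log10(681200) = 116.67 dB


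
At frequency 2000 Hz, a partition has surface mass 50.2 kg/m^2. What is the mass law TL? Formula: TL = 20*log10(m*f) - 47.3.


m * f = 50.2 * 2000 = 100400
20*log10(100400) = 100.035 dB
TL = 100.035 - 47.3 = 52.735 dB


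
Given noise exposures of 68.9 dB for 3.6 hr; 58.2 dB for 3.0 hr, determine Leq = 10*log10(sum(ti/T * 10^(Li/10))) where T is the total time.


T_total = 3.6 + 3.0 = 6.6 hr
(3.6/6.6) * 10^(68.9/10) = 4.23408e+06
(3.0/6.6) * 10^(58.2/10) = 300315
Sum = 4.23408e+06 + 300315 = 4.5344e+06
Leq = 10*log10(4.5344e+06) = 66.565 dB


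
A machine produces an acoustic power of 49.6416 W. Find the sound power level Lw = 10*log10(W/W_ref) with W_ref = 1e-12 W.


W / W_ref = 49.6416 / 1e-12 = 4.96416e+13
Lw = 10 * log10(4.96416e+13) = 136.96 dB


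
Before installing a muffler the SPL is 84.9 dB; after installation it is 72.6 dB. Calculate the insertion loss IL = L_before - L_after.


Insertion loss = SPL without muffler - SPL with muffler
IL = 84.9 - 72.6 = 12.3 dB


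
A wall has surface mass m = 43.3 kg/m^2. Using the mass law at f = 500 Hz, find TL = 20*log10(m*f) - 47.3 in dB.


m * f = 43.3 * 500 = 21650
20*log10(21650) = 86.7092 dB
TL = 86.7092 - 47.3 = 39.409 dB


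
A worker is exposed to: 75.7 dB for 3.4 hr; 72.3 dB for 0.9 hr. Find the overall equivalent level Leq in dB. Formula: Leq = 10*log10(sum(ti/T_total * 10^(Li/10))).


T_total = 3.4 + 0.9 = 4.3 hr
(3.4/4.3) * 10^(75.7/10) = 2.93772e+07
(0.9/4.3) * 10^(72.3/10) = 3.55446e+06
Sum = 2.93772e+07 + 3.55446e+06 = 3.29317e+07
Leq = 10*log10(3.29317e+07) = 75.176 dB


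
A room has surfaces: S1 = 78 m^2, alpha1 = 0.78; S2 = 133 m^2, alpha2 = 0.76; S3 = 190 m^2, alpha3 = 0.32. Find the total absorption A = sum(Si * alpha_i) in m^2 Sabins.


78 * 0.78 = 60.84
133 * 0.76 = 101.08
190 * 0.32 = 60.8
A_total = 60.84 + 101.08 + 60.8 = 222.72 m^2


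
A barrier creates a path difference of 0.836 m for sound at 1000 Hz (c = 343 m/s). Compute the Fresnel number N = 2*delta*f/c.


N = 2*delta*f/c = 2*delta/lambda, where lambda = c/f
lambda = 343 / 1000 = 0.343 m
N = 2 * 0.836 / 0.343 = 4.8746


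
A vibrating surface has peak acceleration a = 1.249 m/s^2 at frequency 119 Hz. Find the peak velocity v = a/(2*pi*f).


omega = 2*pi*f = 2*pi*119 = 747.699 rad/s
v = a / omega = 1.249 / 747.699 = 0.0016705 m/s


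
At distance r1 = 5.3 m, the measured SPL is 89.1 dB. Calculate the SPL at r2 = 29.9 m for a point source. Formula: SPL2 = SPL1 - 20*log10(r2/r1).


r2/r1 = 29.9/5.3 = 5.64151
Correction = 20*log10(5.64151) = 15.0279 dB
SPL2 = 89.1 - 15.0279 = 74.072 dB


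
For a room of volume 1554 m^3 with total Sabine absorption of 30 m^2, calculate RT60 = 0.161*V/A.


RT60 = 0.161 * 1554 / 30 = 8.3398 s
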